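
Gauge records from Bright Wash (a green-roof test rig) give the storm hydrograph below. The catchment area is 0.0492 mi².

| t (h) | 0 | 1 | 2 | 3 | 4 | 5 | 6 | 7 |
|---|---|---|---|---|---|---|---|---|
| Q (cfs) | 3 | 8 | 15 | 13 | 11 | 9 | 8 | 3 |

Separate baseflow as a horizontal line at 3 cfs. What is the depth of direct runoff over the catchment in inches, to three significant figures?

d ≈ 1.45 in

Direct runoff: 0.0, 5.0, 12.0, 10.0, 8.0, 6.0, 5.0, 0.0 cfs; ΣQ_DR = 46.00 cfs.
V = ΣQ_DR · Δt = 46.00 × 3600 s = 1.656 × 10^5 ft³.
Over A = 0.0492 mi², depth = V / A = 1.45 in.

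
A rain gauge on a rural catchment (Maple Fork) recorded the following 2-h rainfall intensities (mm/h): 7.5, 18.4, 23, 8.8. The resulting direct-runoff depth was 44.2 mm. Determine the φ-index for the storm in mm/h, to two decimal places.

Only the 2 blocks with intensity above φ contribute runoff: 18.4, 23 mm/h.
Σ(I−φ)·Δt = d  ⇒  (18.4+23 − 2φ)·2 = 44.2
φ = (41.40 − 44.2/2) / 2 = 9.65 mm/h.

φ ≈ 9.65 mm/h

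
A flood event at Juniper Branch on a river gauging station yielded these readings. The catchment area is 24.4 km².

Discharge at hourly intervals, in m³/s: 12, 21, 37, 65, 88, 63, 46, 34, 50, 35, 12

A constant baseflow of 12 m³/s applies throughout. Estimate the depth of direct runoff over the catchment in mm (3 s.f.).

d ≈ 48.8 mm

Direct runoff: 0.0, 9.0, 25.0, 53.0, 76.0, 51.0, 34.0, 22.0, 38.0, 23.0, 0.0 m³/s; ΣQ_DR = 331.0 m³/s.
V = ΣQ_DR · Δt = 331.0 × 3600 s = 1.192 × 10^6 m³.
Over A = 24.4 km², depth = V / A = 48.8 mm.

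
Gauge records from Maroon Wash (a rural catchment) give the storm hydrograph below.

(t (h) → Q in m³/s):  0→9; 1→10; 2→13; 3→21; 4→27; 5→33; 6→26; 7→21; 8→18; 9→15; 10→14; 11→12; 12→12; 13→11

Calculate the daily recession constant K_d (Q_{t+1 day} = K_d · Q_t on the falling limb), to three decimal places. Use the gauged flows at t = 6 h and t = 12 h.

K_d ≈ 0.045

Between t = 6 h and t = 12 h the flow falls from 26 to 12 m³/s over 6×1 h = 6 h.
Per-interval ratio K = (12/26)^(1/6) = 0.8791; K_d = K^(24/1) = 0.045.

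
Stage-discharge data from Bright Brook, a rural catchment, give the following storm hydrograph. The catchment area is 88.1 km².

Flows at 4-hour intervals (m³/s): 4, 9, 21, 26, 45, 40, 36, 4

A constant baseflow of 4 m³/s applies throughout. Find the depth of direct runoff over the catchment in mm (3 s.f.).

d ≈ 25.0 mm

Direct runoff: 0.0, 5.0, 17.0, 22.0, 41.0, 36.0, 32.0, 0.0 m³/s; ΣQ_DR = 153.0 m³/s.
V = ΣQ_DR · Δt = 153.0 × 14400 s = 2.203 × 10^6 m³.
Over A = 88.1 km², depth = V / A = 25.0 mm.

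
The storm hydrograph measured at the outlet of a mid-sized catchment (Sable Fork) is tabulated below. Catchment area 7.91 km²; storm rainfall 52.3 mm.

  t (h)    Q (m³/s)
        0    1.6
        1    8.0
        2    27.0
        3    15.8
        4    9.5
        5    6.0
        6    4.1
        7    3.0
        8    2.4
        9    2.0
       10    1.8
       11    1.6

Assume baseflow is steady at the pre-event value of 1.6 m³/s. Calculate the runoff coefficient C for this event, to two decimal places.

ΣQ_DR = 63.60 m³/s; V = ΣQ_DR·Δt = 2.290 × 10^5 m³.
Runoff depth d = V / A = 28.95 mm.
C = d / P = 28.95 / 52.3 = 0.55.

C ≈ 0.55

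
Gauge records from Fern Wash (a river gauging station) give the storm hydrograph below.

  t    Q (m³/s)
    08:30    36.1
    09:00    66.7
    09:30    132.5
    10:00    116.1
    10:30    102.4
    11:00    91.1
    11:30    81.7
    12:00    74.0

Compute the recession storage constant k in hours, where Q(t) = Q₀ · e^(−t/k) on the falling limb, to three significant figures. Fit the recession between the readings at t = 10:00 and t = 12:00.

k ≈ 4.44 h

On the falling limb, Q drops from 116.1 to 74.0 m³/s between t = 10:00 and t = 12:00 (Δt = 2 h).
k = −Δt / ln(Q₂/Q₁) = −2 / ln(74.0/116.1) = 4.44 h.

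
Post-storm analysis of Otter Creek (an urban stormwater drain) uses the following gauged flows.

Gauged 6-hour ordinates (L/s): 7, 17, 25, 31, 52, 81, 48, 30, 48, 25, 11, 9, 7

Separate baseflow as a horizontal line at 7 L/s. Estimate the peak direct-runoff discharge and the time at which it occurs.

Subtracting baseflow gives direct-runoff ordinates: 0.0, 10.0, 18.0, 24.0, 45.0, 74.0, 41.0, 23.0, 41.0, 18.0, 4.0, 2.0, 0.0 L/s.
The maximum is 74.0 L/s, occurring at the reading for t = 30 h.

Q_p = 74.0 L/s at t = 30 h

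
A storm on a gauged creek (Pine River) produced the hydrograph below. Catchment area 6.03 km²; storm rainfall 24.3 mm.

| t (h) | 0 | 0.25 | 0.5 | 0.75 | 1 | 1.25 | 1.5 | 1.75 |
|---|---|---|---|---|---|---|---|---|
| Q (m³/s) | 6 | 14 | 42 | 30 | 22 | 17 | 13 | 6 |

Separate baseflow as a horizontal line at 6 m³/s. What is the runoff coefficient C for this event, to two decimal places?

ΣQ_DR = 102.0 m³/s; V = ΣQ_DR·Δt = 91800 m³.
Runoff depth d = V / A = 15.22 mm.
C = d / P = 15.22 / 24.3 = 0.63.

C ≈ 0.63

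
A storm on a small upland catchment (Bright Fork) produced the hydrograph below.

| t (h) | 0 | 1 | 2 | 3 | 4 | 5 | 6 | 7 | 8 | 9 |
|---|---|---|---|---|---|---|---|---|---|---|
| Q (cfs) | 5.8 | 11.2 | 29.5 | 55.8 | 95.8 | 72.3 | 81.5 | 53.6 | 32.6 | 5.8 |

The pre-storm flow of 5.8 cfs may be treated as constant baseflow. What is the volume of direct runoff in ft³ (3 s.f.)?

V ≈ 1.39 × 10^6 ft³

Direct-runoff ordinates (Q − Q_b): 0.0, 5.4, 23.7, 50.0, 90.0, 66.5, 75.7, 47.8, 26.8, 0.0 cfs.
ΣQ_DR = 385.9 cfs.
With Δt = 1 h = 3600 s, V = ΣQ_DR · Δt = 385.9 × 3600 = 1.39 × 10^6 ft³.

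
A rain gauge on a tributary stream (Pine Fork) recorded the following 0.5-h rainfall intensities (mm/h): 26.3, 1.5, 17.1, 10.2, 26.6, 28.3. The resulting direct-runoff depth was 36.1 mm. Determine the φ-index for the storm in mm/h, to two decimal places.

Only the 5 blocks with intensity above φ contribute runoff: 26.3, 17.1, 10.2, 26.6, 28.3 mm/h.
Σ(I−φ)·Δt = d  ⇒  (26.3+17.1+10.2+26.6+28.3 − 5φ)·0.5 = 36.1
φ = (108.5 − 36.1/0.5) / 5 = 7.26 mm/h.

φ ≈ 7.26 mm/h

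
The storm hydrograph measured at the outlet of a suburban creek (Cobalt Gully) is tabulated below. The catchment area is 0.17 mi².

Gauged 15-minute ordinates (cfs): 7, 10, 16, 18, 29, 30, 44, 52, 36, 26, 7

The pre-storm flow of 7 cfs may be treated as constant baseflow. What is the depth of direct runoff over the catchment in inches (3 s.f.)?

d ≈ 0.451 in

Direct runoff: 0.0, 3.0, 9.0, 11.0, 22.0, 23.0, 37.0, 45.0, 29.0, 19.0, 0.0 cfs; ΣQ_DR = 198.0 cfs.
V = ΣQ_DR · Δt = 198.0 × 900 s = 1.782 × 10^5 ft³.
Over A = 0.17 mi², depth = V / A = 0.451 in.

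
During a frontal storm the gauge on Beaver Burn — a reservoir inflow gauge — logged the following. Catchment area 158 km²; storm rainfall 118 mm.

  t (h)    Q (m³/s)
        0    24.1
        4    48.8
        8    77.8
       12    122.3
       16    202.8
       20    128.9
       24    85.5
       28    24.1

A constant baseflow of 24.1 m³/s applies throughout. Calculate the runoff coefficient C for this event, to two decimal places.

ΣQ_DR = 521.5 m³/s; V = ΣQ_DR·Δt = 7.510 × 10^6 m³.
Runoff depth d = V / A = 47.53 mm.
C = d / P = 47.53 / 118 = 0.40.

C ≈ 0.40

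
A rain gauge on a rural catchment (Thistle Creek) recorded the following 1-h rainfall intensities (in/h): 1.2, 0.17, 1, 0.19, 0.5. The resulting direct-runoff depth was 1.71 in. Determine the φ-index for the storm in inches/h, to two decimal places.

Only the 3 blocks with intensity above φ contribute runoff: 1.2, 1, 0.5 in/h.
Σ(I−φ)·Δt = d  ⇒  (1.2+1+0.5 − 3φ)·1 = 1.71
φ = (2.700 − 1.71/1) / 3 = 0.33 in/h.

φ ≈ 0.33 in/h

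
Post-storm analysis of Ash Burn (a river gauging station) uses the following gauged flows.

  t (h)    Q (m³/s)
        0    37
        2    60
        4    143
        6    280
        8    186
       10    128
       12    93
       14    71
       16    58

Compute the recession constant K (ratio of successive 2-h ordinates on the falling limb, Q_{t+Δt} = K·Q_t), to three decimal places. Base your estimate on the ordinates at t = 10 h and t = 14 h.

K ≈ 0.745

Using the recession-limb readings at t = 10 h and t = 14 h: Q falls from 128 to 71 m³/s over 2 intervals.
K = (Q₂/Q₁)^(1/2) = (71/128)^(1/2) = 0.745.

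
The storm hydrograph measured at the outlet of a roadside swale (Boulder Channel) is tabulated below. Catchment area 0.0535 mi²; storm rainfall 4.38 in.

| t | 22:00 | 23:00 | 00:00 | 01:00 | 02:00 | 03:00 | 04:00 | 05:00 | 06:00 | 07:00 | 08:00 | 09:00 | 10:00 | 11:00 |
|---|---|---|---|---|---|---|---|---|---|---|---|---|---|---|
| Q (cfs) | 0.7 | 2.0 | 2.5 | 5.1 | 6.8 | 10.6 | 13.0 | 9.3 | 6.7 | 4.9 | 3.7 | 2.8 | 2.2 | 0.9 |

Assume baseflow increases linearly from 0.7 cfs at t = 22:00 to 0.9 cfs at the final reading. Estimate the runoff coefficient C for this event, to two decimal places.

ΣQ_DR = 60.00 cfs; V = ΣQ_DR·Δt = 2.160 × 10^5 ft³.
Runoff depth d = V / A = 1.738 in.
C = d / P = 1.738 / 4.38 = 0.40.

C ≈ 0.40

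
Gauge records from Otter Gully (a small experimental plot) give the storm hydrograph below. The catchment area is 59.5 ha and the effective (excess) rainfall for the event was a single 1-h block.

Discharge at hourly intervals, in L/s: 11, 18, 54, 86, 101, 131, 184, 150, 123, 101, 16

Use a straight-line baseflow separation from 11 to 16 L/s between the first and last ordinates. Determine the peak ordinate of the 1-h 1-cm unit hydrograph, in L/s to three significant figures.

U_p ≈ 340 L/s

Direct runoff: 0.00, 6.50, 42.00, 73.50, 88.00, 117.50, 170.00, 135.50, 108.00, 85.50, 0.00 L/s; ΣQ_DR = 826.5 L/s, peak = 170.00 L/s.
Runoff depth d = ΣQ_DR·Δt / A = 826.5 × 3600 / (59.5 ha) = 5.001 mm.
The 1-cm UH is the DRH scaled by (10 mm)/d, so U_p = 170.00 × 10/5.001 = 340 L/s.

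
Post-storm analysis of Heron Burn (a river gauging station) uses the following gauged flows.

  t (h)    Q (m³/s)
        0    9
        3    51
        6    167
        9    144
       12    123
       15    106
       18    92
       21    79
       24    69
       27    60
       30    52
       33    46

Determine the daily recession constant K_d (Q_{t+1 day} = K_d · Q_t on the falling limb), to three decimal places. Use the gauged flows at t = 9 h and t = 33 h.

Between t = 9 h and t = 33 h the flow falls from 144 to 46 m³/s over 8×3 h = 24 h.
Per-interval ratio K = (46/144)^(1/8) = 0.8671; K_d = K^(24/3) = 0.319.

K_d ≈ 0.319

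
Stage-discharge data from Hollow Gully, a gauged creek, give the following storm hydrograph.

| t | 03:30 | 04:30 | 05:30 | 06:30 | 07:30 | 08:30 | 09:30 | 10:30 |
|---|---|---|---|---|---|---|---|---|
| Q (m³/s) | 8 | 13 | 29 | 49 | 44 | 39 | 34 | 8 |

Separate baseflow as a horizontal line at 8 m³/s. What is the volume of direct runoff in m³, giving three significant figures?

Direct-runoff ordinates (Q − Q_b): 0.0, 5.0, 21.0, 41.0, 36.0, 31.0, 26.0, 0.0 m³/s.
ΣQ_DR = 160.0 m³/s.
With Δt = 1 h = 3600 s, V = ΣQ_DR · Δt = 160.0 × 3600 = 5.76 × 10^5 m³.

V ≈ 5.76 × 10^5 m³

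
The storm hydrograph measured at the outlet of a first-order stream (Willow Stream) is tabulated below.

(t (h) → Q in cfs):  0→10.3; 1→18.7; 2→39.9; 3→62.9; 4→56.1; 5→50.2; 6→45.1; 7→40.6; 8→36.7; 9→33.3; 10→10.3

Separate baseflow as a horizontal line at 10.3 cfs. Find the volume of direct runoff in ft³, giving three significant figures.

Direct-runoff ordinates (Q − Q_b): 0.0, 8.4, 29.6, 52.6, 45.8, 39.9, 34.8, 30.3, 26.4, 23.0, 0.0 cfs.
ΣQ_DR = 290.8 cfs.
With Δt = 1 h = 3600 s, V = ΣQ_DR · Δt = 290.8 × 3600 = 1.05 × 10^6 ft³.

V ≈ 1.05 × 10^6 ft³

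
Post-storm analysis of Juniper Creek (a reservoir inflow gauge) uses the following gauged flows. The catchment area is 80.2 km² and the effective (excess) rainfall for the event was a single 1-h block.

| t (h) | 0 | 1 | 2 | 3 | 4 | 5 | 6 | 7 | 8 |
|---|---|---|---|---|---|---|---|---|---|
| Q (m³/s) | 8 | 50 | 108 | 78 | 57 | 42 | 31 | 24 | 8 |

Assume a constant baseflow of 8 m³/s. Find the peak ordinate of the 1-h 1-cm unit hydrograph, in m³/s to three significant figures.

U_p ≈ 66.7 m³/s

Direct runoff: 0.0, 42.0, 100.0, 70.0, 49.0, 34.0, 23.0, 16.0, 0.0 m³/s; ΣQ_DR = 334.0 m³/s, peak = 100.0 m³/s.
Runoff depth d = ΣQ_DR·Δt / A = 334.0 × 3600 / (80.2 km²) = 14.99 mm.
The 1-cm UH is the DRH scaled by (10 mm)/d, so U_p = 100.0 × 10/14.99 = 66.7 m³/s.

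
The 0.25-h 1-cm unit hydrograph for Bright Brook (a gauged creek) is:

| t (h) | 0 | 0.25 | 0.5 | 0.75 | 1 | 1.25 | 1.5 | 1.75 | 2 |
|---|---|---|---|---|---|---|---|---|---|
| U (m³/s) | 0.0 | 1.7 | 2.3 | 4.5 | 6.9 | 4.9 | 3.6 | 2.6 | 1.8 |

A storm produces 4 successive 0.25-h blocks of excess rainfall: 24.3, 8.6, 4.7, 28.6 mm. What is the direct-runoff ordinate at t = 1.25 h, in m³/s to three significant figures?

Q ≈ 26.5 m³/s

By discrete convolution, Q_j = Σ (P_i / 10 mm) · U_{j−i}.
At t = 1.25 h (j=5): Q = (24.3/10)·4.9 + (8.6/10)·6.9 + (4.7/10)·4.5 + (28.6/10)·2.3 = 26.5 m³/s.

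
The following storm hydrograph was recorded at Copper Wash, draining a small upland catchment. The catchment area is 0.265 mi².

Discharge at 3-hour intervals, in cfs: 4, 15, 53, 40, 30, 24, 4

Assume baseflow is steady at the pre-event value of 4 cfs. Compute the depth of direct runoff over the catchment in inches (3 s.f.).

Direct runoff: 0.0, 11.0, 49.0, 36.0, 26.0, 20.0, 0.0 cfs; ΣQ_DR = 142.0 cfs.
V = ΣQ_DR · Δt = 142.0 × 10800 s = 1.534 × 10^6 ft³.
Over A = 0.265 mi², depth = V / A = 2.49 in.

d ≈ 2.49 in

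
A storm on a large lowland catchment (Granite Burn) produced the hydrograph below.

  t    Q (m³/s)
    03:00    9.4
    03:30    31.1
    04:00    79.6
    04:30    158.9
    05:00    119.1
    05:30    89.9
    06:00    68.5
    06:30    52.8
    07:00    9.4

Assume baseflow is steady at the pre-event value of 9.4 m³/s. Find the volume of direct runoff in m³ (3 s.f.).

Direct-runoff ordinates (Q − Q_b): 0.0, 21.7, 70.2, 149.5, 109.7, 80.5, 59.1, 43.4, 0.0 m³/s.
ΣQ_DR = 534.1 m³/s.
With Δt = 0.5 h = 1800 s, V = ΣQ_DR · Δt = 534.1 × 1800 = 9.61 × 10^5 m³.

V ≈ 9.61 × 10^5 m³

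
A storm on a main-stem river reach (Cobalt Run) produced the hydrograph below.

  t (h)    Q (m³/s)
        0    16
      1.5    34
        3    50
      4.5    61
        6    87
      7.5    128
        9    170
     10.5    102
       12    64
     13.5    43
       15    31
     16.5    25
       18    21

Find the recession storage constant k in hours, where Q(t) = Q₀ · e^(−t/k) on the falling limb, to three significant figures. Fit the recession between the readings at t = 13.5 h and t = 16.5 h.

k ≈ 5.53 h

On the falling limb, Q drops from 43 to 25 m³/s between t = 13.5 h and t = 16.5 h (Δt = 3 h).
k = −Δt / ln(Q₂/Q₁) = −3 / ln(25/43) = 5.53 h.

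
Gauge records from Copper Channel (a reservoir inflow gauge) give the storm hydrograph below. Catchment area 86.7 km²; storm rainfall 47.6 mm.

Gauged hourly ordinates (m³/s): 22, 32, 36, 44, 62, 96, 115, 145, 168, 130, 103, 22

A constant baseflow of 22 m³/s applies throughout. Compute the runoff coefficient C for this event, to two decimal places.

C ≈ 0.62

ΣQ_DR = 711.0 m³/s; V = ΣQ_DR·Δt = 2.560 × 10^6 m³.
Runoff depth d = V / A = 29.52 mm.
C = d / P = 29.52 / 47.6 = 0.62.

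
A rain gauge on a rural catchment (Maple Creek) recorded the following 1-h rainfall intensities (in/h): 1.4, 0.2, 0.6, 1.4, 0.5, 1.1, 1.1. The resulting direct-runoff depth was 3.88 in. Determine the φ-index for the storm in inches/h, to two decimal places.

φ ≈ 0.37 in/h

Only the 6 blocks with intensity above φ contribute runoff: 1.4, 0.6, 1.4, 0.5, 1.1, 1.1 in/h.
Σ(I−φ)·Δt = d  ⇒  (1.4+0.6+1.4+0.5+1.1+1.1 − 6φ)·1 = 3.88
φ = (6.100 − 3.88/1) / 6 = 0.37 in/h.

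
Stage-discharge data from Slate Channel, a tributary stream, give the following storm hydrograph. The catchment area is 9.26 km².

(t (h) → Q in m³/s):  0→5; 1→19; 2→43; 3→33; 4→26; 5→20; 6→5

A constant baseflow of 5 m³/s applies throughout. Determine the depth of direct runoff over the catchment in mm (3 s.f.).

Direct runoff: 0.0, 14.0, 38.0, 28.0, 21.0, 15.0, 0.0 m³/s; ΣQ_DR = 116.0 m³/s.
V = ΣQ_DR · Δt = 116.0 × 3600 s = 4.176 × 10^5 m³.
Over A = 9.26 km², depth = V / A = 45.1 mm.

d ≈ 45.1 mm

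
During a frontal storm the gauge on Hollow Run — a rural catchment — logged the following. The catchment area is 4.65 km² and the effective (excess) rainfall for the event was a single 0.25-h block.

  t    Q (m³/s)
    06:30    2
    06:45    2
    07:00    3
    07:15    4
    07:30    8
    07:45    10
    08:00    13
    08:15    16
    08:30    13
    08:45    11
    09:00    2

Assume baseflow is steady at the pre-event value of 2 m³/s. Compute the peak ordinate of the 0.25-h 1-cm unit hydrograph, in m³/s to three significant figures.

Direct runoff: 0.0, 0.0, 1.0, 2.0, 6.0, 8.0, 11.0, 14.0, 11.0, 9.0, 0.0 m³/s; ΣQ_DR = 62.00 m³/s, peak = 14.0 m³/s.
Runoff depth d = ΣQ_DR·Δt / A = 62.00 × 900 / (4.65 km²) = 12.00 mm.
The 1-cm UH is the DRH scaled by (10 mm)/d, so U_p = 14.0 × 10/12.00 = 11.7 m³/s.

U_p ≈ 11.7 m³/s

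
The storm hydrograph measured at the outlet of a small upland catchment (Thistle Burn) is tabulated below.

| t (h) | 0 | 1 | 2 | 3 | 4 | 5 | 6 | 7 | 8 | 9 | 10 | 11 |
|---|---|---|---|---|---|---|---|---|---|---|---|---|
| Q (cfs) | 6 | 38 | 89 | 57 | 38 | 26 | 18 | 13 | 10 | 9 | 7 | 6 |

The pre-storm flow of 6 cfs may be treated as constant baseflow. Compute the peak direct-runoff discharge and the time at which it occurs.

Q_p = 83.0 cfs at t = 2 h

Subtracting baseflow gives direct-runoff ordinates: 0.0, 32.0, 83.0, 51.0, 32.0, 20.0, 12.0, 7.0, 4.0, 3.0, 1.0, 0.0 cfs.
The maximum is 83.0 cfs, occurring at the reading for t = 2 h.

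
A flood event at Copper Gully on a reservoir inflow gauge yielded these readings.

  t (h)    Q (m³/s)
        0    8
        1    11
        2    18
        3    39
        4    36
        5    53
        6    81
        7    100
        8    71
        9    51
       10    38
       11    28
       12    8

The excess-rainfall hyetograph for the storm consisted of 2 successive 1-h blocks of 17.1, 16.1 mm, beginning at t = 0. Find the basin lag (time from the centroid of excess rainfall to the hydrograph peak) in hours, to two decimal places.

Centroid of excess rainfall: t_c = Σ P_i·t̄_i / ΣP_i = 0.9849 h (block centres at 0.5, 1.5 h).
Hydrograph peak occurs at t = 7 h, so basin lag t_L = 7 − 0.9849 = 6.02 h.

t_L ≈ 6.02 h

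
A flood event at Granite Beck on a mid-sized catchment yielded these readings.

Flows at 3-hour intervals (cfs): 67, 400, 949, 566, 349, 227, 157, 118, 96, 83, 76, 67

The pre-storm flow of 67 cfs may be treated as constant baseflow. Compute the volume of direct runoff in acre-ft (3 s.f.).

Direct-runoff ordinates (Q − Q_b): 0.0, 333.0, 882.0, 499.0, 282.0, 160.0, 90.0, 51.0, 29.0, 16.0, 9.0, 0.0 cfs.
ΣQ_DR = 2351 cfs.
With Δt = 3 h = 10800 s, V = ΣQ_DR · Δt = 2351 × 10800 = 2.54 × 10^7 ft³ = 583 acre-ft.

V ≈ 583 acre-ft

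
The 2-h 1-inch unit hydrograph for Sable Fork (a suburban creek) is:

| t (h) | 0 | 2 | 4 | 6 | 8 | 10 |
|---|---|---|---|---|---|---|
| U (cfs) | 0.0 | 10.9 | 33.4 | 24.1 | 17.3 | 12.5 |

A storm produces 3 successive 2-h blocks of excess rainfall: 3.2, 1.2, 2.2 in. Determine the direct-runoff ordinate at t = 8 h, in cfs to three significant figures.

By discrete convolution, Q_j = Σ (P_i / 1 in) · U_{j−i}.
At t = 8 h (j=4): Q = (3.2/1)·17.3 + (1.2/1)·24.1 + (2.2/1)·33.4 = 158 cfs.

Q ≈ 158 cfs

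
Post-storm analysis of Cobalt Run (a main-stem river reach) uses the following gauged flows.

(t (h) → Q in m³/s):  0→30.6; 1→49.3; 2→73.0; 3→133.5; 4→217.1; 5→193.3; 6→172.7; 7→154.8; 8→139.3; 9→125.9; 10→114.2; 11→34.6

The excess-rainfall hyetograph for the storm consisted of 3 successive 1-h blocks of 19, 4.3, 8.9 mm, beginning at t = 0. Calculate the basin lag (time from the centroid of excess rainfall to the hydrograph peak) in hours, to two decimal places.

Centroid of excess rainfall: t_c = Σ P_i·t̄_i / ΣP_i = 1.1863 h (block centres at 0.5, 1.5, 2.5 h).
Hydrograph peak occurs at t = 4 h, so basin lag t_L = 4 − 1.1863 = 2.81 h.

t_L ≈ 2.81 h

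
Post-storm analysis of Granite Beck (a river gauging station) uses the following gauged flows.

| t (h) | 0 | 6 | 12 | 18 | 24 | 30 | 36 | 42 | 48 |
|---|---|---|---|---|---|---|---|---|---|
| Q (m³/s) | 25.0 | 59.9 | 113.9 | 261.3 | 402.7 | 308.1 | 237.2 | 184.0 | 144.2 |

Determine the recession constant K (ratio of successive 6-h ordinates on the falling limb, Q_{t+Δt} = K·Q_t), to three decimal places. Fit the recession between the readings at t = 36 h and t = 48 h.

Using the recession-limb readings at t = 36 h and t = 48 h: Q falls from 237.2 to 144.2 m³/s over 2 intervals.
K = (Q₂/Q₁)^(1/2) = (144.2/237.2)^(1/2) = 0.780.

K ≈ 0.780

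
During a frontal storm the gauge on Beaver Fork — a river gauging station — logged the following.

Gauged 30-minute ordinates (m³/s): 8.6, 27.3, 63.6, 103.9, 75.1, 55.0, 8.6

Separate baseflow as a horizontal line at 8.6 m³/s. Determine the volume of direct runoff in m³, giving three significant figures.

V ≈ 5.07 × 10^5 m³

Direct-runoff ordinates (Q − Q_b): 0.0, 18.7, 55.0, 95.3, 66.5, 46.4, 0.0 m³/s.
ΣQ_DR = 281.9 m³/s.
With Δt = 0.5 h = 1800 s, V = ΣQ_DR · Δt = 281.9 × 1800 = 5.07 × 10^5 m³.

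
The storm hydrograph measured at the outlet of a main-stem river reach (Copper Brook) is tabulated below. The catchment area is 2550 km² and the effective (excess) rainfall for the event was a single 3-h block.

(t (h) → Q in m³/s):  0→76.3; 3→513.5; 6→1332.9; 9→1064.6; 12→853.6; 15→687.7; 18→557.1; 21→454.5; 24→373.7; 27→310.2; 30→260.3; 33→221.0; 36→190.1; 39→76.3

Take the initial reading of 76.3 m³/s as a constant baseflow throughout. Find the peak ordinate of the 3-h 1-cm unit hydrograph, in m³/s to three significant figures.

Direct runoff: 0.0, 437.2, 1256.6, 988.3, 777.3, 611.4, 480.8, 378.2, 297.4, 233.9, 184.0, 144.7, 113.8, 0.0 m³/s; ΣQ_DR = 5904 m³/s, peak = 1256.6 m³/s.
Runoff depth d = ΣQ_DR·Δt / A = 5904 × 10800 / (2550 km²) = 25.00 mm.
The 1-cm UH is the DRH scaled by (10 mm)/d, so U_p = 1256.6 × 10/25.00 = 503 m³/s.

U_p ≈ 503 m³/s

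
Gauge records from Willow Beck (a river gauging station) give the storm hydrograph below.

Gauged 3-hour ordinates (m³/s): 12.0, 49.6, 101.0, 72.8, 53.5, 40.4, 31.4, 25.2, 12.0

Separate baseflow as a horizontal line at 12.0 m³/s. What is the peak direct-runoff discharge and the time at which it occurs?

Q_p = 89.0 m³/s at t = 6 h

Subtracting baseflow gives direct-runoff ordinates: 0.0, 37.6, 89.0, 60.8, 41.5, 28.4, 19.4, 13.2, 0.0 m³/s.
The maximum is 89.0 m³/s, occurring at the reading for t = 6 h.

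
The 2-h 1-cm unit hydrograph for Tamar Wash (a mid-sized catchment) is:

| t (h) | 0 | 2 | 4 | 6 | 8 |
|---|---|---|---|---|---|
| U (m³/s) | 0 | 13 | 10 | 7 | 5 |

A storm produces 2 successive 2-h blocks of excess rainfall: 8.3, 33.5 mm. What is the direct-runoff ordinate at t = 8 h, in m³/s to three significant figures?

Q ≈ 27.6 m³/s

By discrete convolution, Q_j = Σ (P_i / 10 mm) · U_{j−i}.
At t = 8 h (j=4): Q = (8.3/10)·5 + (33.5/10)·7 = 27.6 m³/s.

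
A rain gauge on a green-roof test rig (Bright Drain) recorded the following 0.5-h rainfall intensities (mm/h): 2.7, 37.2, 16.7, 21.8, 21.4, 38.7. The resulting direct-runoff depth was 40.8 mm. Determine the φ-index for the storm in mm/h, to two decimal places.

Only the 5 blocks with intensity above φ contribute runoff: 37.2, 16.7, 21.8, 21.4, 38.7 mm/h.
Σ(I−φ)·Δt = d  ⇒  (37.2+16.7+21.8+21.4+38.7 − 5φ)·0.5 = 40.8
φ = (135.8 − 40.8/0.5) / 5 = 10.84 mm/h.

φ ≈ 10.84 mm/h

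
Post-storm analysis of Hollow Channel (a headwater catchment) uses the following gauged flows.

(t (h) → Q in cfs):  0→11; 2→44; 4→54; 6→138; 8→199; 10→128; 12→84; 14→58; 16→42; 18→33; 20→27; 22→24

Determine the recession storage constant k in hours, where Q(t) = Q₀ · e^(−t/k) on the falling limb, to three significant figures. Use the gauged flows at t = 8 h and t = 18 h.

On the falling limb, Q drops from 199 to 33 cfs between t = 8 h and t = 18 h (Δt = 10 h).
k = −Δt / ln(Q₂/Q₁) = −10 / ln(33/199) = 5.57 h.

k ≈ 5.57 h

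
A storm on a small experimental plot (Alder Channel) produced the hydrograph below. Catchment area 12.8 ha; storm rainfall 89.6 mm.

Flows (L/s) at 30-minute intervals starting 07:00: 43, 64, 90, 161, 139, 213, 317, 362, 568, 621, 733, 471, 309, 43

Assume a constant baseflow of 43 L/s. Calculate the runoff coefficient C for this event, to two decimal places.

C ≈ 0.55

ΣQ_DR = 3532 L/s; V = ΣQ_DR·Δt = 6.358 × 10^6 L.
Runoff depth d = V / A = 49.67 mm.
C = d / P = 49.67 / 89.6 = 0.55.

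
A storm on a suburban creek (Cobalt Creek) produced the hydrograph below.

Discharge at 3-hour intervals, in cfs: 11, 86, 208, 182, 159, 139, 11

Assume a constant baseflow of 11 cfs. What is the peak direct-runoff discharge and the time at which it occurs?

Subtracting baseflow gives direct-runoff ordinates: 0.0, 75.0, 197.0, 171.0, 148.0, 128.0, 0.0 cfs.
The maximum is 197.0 cfs, occurring at the reading for t = 6 h.

Q_p = 197.0 cfs at t = 6 h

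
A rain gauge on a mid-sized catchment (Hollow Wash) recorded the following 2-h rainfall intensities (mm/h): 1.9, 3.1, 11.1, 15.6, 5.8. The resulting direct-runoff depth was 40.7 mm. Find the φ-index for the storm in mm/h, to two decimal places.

Only the 3 blocks with intensity above φ contribute runoff: 11.1, 15.6, 5.8 mm/h.
Σ(I−φ)·Δt = d  ⇒  (11.1+15.6+5.8 − 3φ)·2 = 40.7
φ = (32.50 − 40.7/2) / 3 = 4.05 mm/h.

φ ≈ 4.05 mm/h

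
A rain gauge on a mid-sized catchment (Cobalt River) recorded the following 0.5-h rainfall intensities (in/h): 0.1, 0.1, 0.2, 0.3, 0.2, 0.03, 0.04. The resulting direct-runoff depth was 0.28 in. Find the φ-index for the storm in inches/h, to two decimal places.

Only the 5 blocks with intensity above φ contribute runoff: 0.1, 0.1, 0.2, 0.3, 0.2 in/h.
Σ(I−φ)·Δt = d  ⇒  (0.1+0.1+0.2+0.3+0.2 − 5φ)·0.5 = 0.28
φ = (0.9000 − 0.28/0.5) / 5 = 0.07 in/h.

φ ≈ 0.07 in/h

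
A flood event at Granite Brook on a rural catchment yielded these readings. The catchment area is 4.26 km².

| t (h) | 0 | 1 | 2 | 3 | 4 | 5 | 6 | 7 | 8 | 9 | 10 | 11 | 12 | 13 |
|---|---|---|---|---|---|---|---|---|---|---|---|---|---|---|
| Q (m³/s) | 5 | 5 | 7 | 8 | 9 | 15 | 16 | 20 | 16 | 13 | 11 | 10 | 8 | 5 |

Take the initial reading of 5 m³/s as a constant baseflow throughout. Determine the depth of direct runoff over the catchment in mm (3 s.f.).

Direct runoff: 0.0, 0.0, 2.0, 3.0, 4.0, 10.0, 11.0, 15.0, 11.0, 8.0, 6.0, 5.0, 3.0, 0.0 m³/s; ΣQ_DR = 78.00 m³/s.
V = ΣQ_DR · Δt = 78.00 × 3600 s = 2.808 × 10^5 m³.
Over A = 4.26 km², depth = V / A = 65.9 mm.

d ≈ 65.9 mm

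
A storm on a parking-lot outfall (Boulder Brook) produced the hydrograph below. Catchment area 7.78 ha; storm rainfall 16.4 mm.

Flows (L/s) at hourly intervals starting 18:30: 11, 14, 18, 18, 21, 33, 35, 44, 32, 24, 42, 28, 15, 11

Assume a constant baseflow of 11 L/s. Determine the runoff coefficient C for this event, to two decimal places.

ΣQ_DR = 192.0 L/s; V = ΣQ_DR·Δt = 6.912 × 10^5 L.
Runoff depth d = V / A = 8.884 mm.
C = d / P = 8.884 / 16.4 = 0.54.

C ≈ 0.54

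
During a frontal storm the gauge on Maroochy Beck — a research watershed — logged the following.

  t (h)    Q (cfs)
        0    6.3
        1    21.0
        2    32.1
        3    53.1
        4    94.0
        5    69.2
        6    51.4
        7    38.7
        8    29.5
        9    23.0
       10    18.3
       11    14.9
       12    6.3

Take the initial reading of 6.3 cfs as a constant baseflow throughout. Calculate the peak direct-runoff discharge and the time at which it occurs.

Q_p = 87.7 cfs at t = 4 h

Subtracting baseflow gives direct-runoff ordinates: 0.0, 14.7, 25.8, 46.8, 87.7, 62.9, 45.1, 32.4, 23.2, 16.7, 12.0, 8.6, 0.0 cfs.
The maximum is 87.7 cfs, occurring at the reading for t = 4 h.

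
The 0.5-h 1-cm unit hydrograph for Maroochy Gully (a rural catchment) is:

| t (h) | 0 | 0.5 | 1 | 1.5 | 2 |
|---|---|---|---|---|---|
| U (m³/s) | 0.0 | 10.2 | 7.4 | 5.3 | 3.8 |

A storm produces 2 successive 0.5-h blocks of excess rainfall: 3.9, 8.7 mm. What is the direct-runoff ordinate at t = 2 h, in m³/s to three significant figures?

Q ≈ 6.09 m³/s

By discrete convolution, Q_j = Σ (P_i / 10 mm) · U_{j−i}.
At t = 2 h (j=4): Q = (3.9/10)·3.8 + (8.7/10)·5.3 = 6.09 m³/s.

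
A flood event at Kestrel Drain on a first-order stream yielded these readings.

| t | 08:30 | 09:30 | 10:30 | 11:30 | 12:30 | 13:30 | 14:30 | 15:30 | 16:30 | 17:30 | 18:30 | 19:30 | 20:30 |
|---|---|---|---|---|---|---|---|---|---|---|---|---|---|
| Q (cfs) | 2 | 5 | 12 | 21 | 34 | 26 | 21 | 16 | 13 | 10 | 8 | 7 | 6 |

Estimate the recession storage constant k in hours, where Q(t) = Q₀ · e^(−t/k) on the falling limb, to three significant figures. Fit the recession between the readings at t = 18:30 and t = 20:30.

On the falling limb, Q drops from 8 to 6 cfs between t = 18:30 and t = 20:30 (Δt = 2 h).
k = −Δt / ln(Q₂/Q₁) = −2 / ln(6/8) = 6.95 h.

k ≈ 6.95 h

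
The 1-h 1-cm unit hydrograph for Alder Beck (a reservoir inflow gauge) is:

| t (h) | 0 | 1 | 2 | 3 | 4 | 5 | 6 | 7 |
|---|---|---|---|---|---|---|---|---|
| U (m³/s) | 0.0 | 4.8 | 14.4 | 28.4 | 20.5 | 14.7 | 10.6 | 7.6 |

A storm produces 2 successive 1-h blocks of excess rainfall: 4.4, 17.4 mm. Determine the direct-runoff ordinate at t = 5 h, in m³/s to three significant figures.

Q ≈ 42.1 m³/s

By discrete convolution, Q_j = Σ (P_i / 10 mm) · U_{j−i}.
At t = 5 h (j=5): Q = (4.4/10)·14.7 + (17.4/10)·20.5 = 42.1 m³/s.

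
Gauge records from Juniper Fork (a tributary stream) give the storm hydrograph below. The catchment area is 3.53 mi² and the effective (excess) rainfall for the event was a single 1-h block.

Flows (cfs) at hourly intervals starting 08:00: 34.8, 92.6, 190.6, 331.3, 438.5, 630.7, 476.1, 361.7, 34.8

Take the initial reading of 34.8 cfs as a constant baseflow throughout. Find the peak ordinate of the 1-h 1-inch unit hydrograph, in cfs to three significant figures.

Direct runoff: 0.0, 57.8, 155.8, 296.5, 403.7, 595.9, 441.3, 326.9, 0.0 cfs; ΣQ_DR = 2278 cfs, peak = 595.9 cfs.
Runoff depth d = ΣQ_DR·Δt / A = 2278 × 3600 / (3.53 mi²) = 0.9999 in.
The 1-inch UH is the DRH scaled by (1 in)/d, so U_p = 595.9 × 1/0.9999 = 596 cfs.

U_p ≈ 596 cfs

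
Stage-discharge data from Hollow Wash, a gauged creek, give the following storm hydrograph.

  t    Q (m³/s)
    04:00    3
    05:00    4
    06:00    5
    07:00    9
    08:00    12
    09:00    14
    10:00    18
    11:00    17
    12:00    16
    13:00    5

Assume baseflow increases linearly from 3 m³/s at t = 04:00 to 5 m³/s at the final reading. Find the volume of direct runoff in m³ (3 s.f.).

Direct-runoff ordinates (Q − Q_b): 0.00, 0.78, 1.56, 5.33, 8.11, 9.89, 13.67, 12.44, 11.22, 0.00 m³/s.
ΣQ_DR = 63.00 m³/s.
With Δt = 1 h = 3600 s, V = ΣQ_DR · Δt = 63.00 × 3600 = 2.27 × 10^5 m³.

V ≈ 2.27 × 10^5 m³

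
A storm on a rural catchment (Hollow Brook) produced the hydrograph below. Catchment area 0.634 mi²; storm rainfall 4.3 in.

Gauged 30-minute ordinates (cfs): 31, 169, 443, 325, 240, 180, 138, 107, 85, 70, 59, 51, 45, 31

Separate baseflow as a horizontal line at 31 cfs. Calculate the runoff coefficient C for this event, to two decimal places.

C ≈ 0.44

ΣQ_DR = 1540 cfs; V = ΣQ_DR·Δt = 2.772 × 10^6 ft³.
Runoff depth d = V / A = 1.882 in.
C = d / P = 1.882 / 4.3 = 0.44.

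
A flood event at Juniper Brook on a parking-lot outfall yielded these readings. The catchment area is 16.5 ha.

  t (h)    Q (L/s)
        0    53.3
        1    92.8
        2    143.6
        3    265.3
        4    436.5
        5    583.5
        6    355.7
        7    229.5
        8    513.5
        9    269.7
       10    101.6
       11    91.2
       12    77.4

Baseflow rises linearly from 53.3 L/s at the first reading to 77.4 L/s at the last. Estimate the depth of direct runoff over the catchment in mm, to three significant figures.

d ≈ 51.6 mm

Direct runoff: 0.00, 37.49, 86.28, 205.97, 375.17, 520.16, 290.35, 162.14, 444.13, 198.32, 28.22, 15.81, 0.00 L/s; ΣQ_DR = 2364 L/s.
V = ΣQ_DR · Δt = 2364 × 3600 s = 8.511 × 10^6 L.
Over A = 16.5 ha, depth = V / A = 51.6 mm.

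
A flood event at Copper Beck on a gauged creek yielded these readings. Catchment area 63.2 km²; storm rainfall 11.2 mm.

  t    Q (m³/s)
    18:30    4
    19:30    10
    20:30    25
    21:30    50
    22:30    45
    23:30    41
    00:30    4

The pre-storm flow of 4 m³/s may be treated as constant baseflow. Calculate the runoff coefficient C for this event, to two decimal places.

C ≈ 0.77

ΣQ_DR = 151.0 m³/s; V = ΣQ_DR·Δt = 5.436 × 10^5 m³.
Runoff depth d = V / A = 8.601 mm.
C = d / P = 8.601 / 11.2 = 0.77.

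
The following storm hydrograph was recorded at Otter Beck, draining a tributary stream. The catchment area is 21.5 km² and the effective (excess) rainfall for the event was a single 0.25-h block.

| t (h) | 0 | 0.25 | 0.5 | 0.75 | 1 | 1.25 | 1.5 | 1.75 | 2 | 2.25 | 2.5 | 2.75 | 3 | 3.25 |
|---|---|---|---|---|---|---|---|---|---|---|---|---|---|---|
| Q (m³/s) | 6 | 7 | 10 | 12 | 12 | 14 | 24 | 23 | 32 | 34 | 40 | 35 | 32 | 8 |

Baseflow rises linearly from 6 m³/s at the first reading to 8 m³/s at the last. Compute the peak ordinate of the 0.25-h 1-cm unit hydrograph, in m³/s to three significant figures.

Direct runoff: 0.00, 0.85, 3.69, 5.54, 5.38, 7.23, 17.08, 15.92, 24.77, 26.62, 32.46, 27.31, 24.15, 0.00 m³/s; ΣQ_DR = 191.0 m³/s, peak = 32.46 m³/s.
Runoff depth d = ΣQ_DR·Δt / A = 191.0 × 900 / (21.5 km²) = 7.995 mm.
The 1-cm UH is the DRH scaled by (10 mm)/d, so U_p = 32.46 × 10/7.995 = 40.6 m³/s.

U_p ≈ 40.6 m³/s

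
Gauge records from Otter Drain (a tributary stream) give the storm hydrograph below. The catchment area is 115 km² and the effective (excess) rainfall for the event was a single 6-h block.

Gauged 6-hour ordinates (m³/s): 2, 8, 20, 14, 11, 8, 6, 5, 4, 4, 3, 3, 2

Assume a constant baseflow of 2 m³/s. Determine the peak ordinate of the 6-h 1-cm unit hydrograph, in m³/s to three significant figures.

U_p ≈ 15.0 m³/s

Direct runoff: 0.0, 6.0, 18.0, 12.0, 9.0, 6.0, 4.0, 3.0, 2.0, 2.0, 1.0, 1.0, 0.0 m³/s; ΣQ_DR = 64.00 m³/s, peak = 18.0 m³/s.
Runoff depth d = ΣQ_DR·Δt / A = 64.00 × 21600 / (115 km²) = 12.02 mm.
The 1-cm UH is the DRH scaled by (10 mm)/d, so U_p = 18.0 × 10/12.02 = 15.0 m³/s.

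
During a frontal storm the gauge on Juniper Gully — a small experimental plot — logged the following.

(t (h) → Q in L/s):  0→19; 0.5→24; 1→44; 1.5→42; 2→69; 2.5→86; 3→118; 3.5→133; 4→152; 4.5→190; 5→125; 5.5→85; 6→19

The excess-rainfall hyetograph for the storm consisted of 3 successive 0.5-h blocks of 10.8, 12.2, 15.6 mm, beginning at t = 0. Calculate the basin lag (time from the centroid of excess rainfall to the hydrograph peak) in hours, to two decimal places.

Centroid of excess rainfall: t_c = Σ P_i·t̄_i / ΣP_i = 0.8122 h (block centres at 0.25, 0.75, 1.25 h).
Hydrograph peak occurs at t = 4.5 h, so basin lag t_L = 4.5 − 0.8122 = 3.69 h.

t_L ≈ 3.69 h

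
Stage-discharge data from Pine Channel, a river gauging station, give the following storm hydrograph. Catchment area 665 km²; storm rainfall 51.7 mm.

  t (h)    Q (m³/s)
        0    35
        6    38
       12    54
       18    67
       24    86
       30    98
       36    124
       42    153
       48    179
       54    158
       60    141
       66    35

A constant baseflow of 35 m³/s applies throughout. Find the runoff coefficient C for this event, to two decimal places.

C ≈ 0.47

ΣQ_DR = 748.0 m³/s; V = ΣQ_DR·Δt = 1.616 × 10^7 m³.
Runoff depth d = V / A = 24.30 mm.
C = d / P = 24.30 / 51.7 = 0.47.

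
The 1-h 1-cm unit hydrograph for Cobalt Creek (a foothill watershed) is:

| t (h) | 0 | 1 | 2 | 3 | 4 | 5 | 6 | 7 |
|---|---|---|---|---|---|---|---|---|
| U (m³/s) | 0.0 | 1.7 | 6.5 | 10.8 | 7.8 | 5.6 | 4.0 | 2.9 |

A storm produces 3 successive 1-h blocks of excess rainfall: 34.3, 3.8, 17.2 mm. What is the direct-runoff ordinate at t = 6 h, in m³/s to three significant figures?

By discrete convolution, Q_j = Σ (P_i / 10 mm) · U_{j−i}.
At t = 6 h (j=6): Q = (34.3/10)·4.0 + (3.8/10)·5.6 + (17.2/10)·7.8 = 29.3 m³/s.

Q ≈ 29.3 m³/s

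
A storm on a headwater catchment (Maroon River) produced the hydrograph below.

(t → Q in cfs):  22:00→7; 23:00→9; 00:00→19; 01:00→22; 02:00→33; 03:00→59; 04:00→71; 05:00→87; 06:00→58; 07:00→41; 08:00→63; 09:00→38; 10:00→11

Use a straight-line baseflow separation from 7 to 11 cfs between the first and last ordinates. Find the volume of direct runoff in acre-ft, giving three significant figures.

Direct-runoff ordinates (Q − Q_b): 0.00, 1.67, 11.33, 14.00, 24.67, 50.33, 62.00, 77.67, 48.33, 31.00, 52.67, 27.33, 0.00 cfs.
ΣQ_DR = 401.0 cfs.
With Δt = 1 h = 3600 s, V = ΣQ_DR · Δt = 401.0 × 3600 = 1.44 × 10^6 ft³ = 33.1 acre-ft.

V ≈ 33.1 acre-ft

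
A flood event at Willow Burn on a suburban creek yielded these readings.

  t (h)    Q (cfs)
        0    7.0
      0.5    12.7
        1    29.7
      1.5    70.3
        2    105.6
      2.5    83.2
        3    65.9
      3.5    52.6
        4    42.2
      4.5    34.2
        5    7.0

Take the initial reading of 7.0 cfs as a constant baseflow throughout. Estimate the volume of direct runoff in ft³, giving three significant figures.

V ≈ 7.80 × 10^5 ft³

Direct-runoff ordinates (Q − Q_b): 0.0, 5.7, 22.7, 63.3, 98.6, 76.2, 58.9, 45.6, 35.2, 27.2, 0.0 cfs.
ΣQ_DR = 433.4 cfs.
With Δt = 0.5 h = 1800 s, V = ΣQ_DR · Δt = 433.4 × 1800 = 7.80 × 10^5 ft³.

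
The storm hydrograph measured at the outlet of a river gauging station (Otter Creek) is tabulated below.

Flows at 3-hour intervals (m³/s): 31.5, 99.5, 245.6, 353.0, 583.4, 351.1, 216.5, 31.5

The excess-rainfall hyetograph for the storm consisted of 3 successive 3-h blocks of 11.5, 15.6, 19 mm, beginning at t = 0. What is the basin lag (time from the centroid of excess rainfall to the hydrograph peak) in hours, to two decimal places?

t_L ≈ 7.01 h

Centroid of excess rainfall: t_c = Σ P_i·t̄_i / ΣP_i = 4.9881 h (block centres at 1.5, 4.5, 7.5 h).
Hydrograph peak occurs at t = 12 h, so basin lag t_L = 12 − 4.9881 = 7.01 h.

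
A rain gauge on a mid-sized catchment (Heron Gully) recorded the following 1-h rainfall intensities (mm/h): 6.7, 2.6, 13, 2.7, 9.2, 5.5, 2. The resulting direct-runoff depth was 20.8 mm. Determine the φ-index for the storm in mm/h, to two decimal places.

φ ≈ 3.40 mm/h

Only the 4 blocks with intensity above φ contribute runoff: 6.7, 13, 9.2, 5.5 mm/h.
Σ(I−φ)·Δt = d  ⇒  (6.7+13+9.2+5.5 − 4φ)·1 = 20.8
φ = (34.40 − 20.8/1) / 4 = 3.40 mm/h.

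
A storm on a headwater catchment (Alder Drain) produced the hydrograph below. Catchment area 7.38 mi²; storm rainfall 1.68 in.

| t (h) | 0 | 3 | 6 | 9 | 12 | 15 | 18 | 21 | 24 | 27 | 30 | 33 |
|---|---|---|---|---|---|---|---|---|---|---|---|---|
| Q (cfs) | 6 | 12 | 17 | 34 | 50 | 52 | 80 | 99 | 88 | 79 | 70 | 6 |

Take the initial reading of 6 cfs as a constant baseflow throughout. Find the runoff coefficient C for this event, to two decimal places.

ΣQ_DR = 521.0 cfs; V = ΣQ_DR·Δt = 5.627 × 10^6 ft³.
Runoff depth d = V / A = 0.3282 in.
C = d / P = 0.3282 / 1.68 = 0.20.

C ≈ 0.20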